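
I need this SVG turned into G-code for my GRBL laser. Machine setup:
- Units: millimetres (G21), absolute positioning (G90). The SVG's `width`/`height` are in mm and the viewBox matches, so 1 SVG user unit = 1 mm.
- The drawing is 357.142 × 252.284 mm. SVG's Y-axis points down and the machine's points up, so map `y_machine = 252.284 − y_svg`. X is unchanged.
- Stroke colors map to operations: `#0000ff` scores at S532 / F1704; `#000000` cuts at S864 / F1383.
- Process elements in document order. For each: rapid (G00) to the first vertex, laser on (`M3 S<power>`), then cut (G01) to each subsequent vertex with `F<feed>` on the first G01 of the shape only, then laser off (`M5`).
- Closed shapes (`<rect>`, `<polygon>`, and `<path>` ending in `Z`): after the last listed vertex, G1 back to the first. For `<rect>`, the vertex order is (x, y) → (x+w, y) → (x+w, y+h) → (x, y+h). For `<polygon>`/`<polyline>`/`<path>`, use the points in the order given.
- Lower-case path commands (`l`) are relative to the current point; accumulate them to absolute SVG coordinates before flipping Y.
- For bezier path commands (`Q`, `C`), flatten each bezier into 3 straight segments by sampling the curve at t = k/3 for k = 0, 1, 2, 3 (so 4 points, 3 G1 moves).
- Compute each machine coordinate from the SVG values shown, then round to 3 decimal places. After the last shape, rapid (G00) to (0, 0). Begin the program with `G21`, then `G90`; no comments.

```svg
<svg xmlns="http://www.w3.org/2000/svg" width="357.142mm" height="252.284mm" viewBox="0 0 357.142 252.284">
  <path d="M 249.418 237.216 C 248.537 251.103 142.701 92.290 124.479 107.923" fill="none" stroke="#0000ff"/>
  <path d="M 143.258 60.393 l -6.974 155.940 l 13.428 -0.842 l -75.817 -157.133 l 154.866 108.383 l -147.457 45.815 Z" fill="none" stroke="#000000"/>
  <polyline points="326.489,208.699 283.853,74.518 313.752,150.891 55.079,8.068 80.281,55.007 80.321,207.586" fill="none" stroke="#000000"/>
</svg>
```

viewBox `0 0 357.142 252.284` with mm width/height → 1 unit = 1 mm. Flip: y_m = 252.284 − y_svg.

**Shape 1** — `<path>` cubic bezier, stroke `#0000ff` → score (S532, F1704). Control points (SVG): P0=(249.418,237.216), P1=(248.537,251.103), P2=(142.701,92.290), P3=(124.479,107.923); sampled at t=k/3. Machine vertices: (249.418,15.068) → (220.684,45.890) → (164.773,114.703) → (124.479,144.361). Open path.

**Shape 2** — `<path>` closed polygon, stroke `#000000` → cut (S864, F1383). Machine vertices: (143.258,191.891) → (136.284,35.951) → (149.712,36.793) → (73.895,193.926) → (228.761,85.543) → (81.304,39.728) → (143.258,191.891). Closed: final G1 returns to the first vertex.

**Shape 3** — `<polyline>` open polyline, stroke `#000000` → cut (S864, F1383). Machine vertices: (326.489,43.585) → (283.853,177.766) → (313.752,101.393) → (55.079,244.216) → (80.281,197.277) → (80.321,44.698). Open path.

G21
G90
G00 X249.418 Y15.068
M3 S532
G01 X220.684 Y45.890 F1704
G01 X164.773 Y114.703
G01 X124.479 Y144.361
M5
G00 X143.258 Y191.891
M3 S864
G01 X136.284 Y35.951 F1383
G01 X149.712 Y36.793
G01 X73.895 Y193.926
G01 X228.761 Y85.543
G01 X81.304 Y39.728
G01 X143.258 Y191.891
M5
G00 X326.489 Y43.585
M3 S864
G01 X283.853 Y177.766 F1383
G01 X313.752 Y101.393
G01 X55.079 Y244.216
G01 X80.281 Y197.277
G01 X80.321 Y44.698
M5
G00 X0.000 Y0.000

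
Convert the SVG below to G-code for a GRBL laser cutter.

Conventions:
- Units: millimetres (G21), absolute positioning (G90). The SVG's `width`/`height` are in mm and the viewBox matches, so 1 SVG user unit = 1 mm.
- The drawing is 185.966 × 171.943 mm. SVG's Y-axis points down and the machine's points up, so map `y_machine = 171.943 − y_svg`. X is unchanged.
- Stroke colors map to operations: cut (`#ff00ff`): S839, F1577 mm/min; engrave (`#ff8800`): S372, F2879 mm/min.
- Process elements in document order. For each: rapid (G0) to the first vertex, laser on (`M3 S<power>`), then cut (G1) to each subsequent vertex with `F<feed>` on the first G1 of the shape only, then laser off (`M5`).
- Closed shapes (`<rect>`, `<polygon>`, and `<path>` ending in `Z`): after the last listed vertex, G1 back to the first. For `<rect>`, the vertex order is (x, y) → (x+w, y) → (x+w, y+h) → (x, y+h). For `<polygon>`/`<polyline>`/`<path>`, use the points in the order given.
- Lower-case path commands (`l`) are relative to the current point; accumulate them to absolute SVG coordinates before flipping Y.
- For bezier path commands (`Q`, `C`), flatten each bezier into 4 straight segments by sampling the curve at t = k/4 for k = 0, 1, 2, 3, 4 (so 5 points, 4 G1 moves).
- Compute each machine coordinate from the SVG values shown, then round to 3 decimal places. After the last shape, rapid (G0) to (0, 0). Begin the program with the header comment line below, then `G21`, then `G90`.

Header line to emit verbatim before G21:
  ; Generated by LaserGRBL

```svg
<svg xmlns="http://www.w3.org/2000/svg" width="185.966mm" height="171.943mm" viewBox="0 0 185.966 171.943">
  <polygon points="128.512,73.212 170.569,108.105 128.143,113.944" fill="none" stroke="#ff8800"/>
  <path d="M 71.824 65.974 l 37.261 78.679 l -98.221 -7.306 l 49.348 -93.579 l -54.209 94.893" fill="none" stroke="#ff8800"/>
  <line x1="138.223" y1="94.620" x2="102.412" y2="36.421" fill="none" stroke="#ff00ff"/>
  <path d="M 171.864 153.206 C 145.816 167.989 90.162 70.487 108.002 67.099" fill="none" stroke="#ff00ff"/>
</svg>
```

Since the viewBox matches the mm dimensions, user units are millimetres directly. The only transform is the Y-flip y_m = 171.943 − y_svg.

Shape 1 is a closed polygon drawn with `<polygon>`. Its stroke #ff8800 means engrave at S372, F2879. After flipping Y the toolpath is (128.512,98.731) → (170.569,63.838) → (128.143,57.999) → (128.512,98.731), returning to the start.

Shape 2 is a open polyline drawn with `<path>`. Its stroke #ff8800 means engrave at S372, F2879. After flipping Y the toolpath is (71.824,105.969) → (109.085,27.290) → (10.864,34.596) → (60.212,128.175) → (6.003,33.282).

Shape 3 is a line segment drawn with `<line>`. Its stroke #ff00ff means cut at S839, F1577. After flipping Y the toolpath is (138.223,77.323) → (102.412,135.522).

Shape 4 is a cubic bezier drawn with `<path>`. Its stroke #ff00ff means cut at S839, F1577. After flipping Y the toolpath is (171.864,18.737) → (148.388,25.478) → (123.475,54.976) → (106.791,87.882) → (108.002,104.844).

; Generated by LaserGRBL
G21
G90
G0 X128.512 Y98.731
M3 S372
G1 X170.569 Y63.838 F2879
G1 X128.143 Y57.999
G1 X128.512 Y98.731
M5
G0 X71.824 Y105.969
M3 S372
G1 X109.085 Y27.290 F2879
G1 X10.864 Y34.596
G1 X60.212 Y128.175
G1 X6.003 Y33.282
M5
G0 X138.223 Y77.323
M3 S839
G1 X102.412 Y135.522 F1577
M5
G0 X171.864 Y18.737
M3 S839
G1 X148.388 Y25.478 F1577
G1 X123.475 Y54.976
G1 X106.791 Y87.882
G1 X108.002 Y104.844
M5
G0 X0.000 Y0.000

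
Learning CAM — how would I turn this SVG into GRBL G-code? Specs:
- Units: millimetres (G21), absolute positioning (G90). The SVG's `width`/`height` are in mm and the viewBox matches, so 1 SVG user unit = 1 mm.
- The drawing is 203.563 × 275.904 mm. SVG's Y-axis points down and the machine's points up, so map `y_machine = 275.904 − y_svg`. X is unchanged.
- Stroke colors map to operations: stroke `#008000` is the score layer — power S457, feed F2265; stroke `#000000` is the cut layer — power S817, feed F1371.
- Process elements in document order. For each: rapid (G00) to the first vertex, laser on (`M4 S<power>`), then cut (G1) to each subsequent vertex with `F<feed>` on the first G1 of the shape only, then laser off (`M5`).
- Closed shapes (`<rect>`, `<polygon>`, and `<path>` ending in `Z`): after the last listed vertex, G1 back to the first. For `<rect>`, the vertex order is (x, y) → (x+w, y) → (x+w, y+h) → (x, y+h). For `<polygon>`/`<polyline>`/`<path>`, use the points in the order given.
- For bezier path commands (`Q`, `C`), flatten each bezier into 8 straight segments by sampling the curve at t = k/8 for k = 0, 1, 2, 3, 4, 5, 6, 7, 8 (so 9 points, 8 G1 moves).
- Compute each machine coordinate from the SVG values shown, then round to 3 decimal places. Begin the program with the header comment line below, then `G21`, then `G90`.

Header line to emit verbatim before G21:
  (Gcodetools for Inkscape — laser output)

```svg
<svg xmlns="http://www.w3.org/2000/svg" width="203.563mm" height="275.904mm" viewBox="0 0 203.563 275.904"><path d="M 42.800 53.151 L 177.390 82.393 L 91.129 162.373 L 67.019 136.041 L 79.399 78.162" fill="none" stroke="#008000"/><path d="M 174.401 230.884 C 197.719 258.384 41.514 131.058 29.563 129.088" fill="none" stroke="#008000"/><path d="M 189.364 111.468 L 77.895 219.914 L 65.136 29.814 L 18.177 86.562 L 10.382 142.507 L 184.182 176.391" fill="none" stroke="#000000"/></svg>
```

viewBox `0 0 203.563 275.904` with mm width/height → 1 unit = 1 mm. Flip: y_m = 275.904 − y_svg.

**Shape 1** — `<path>` open polyline, stroke `#008000` → score (S457, F2265). Machine vertices: (42.800,222.753) → (177.390,193.511) → (91.129,113.531) → (67.019,139.863) → (79.399,197.742). Open path.

**Shape 2** — `<path>` cubic bezier, stroke `#008000` → score (S457, F2265). Control points (SVG): P0=(174.401,230.884), P1=(197.719,258.384), P2=(41.514,131.058), P3=(29.563,129.088); sampled at t=k/8. Machine vertices: (174.401,45.020) → (175.362,41.418) → (163.288,49.047) → (141.972,64.624) → (115.208,84.867) → (86.791,106.490) → (60.515,126.212) → (40.174,140.748) → (29.563,146.816). Open path.

**Shape 3** — `<path>` open polyline, stroke `#000000` → cut (S817, F1371). Machine vertices: (189.364,164.436) → (77.895,55.990) → (65.136,246.090) → (18.177,189.342) → (10.382,133.397) → (184.182,99.513). Open path.

(Gcodetools for Inkscape — laser output)
G21
G90
G00 X42.800 Y222.753
M4 S457
G1 X177.390 Y193.511 F2265
G1 X91.129 Y113.531
G1 X67.019 Y139.863
G1 X79.399 Y197.742
M5
G00 X174.401 Y45.020
M4 S457
G1 X175.362 Y41.418 F2265
G1 X163.288 Y49.047
G1 X141.972 Y64.624
G1 X115.208 Y84.867
G1 X86.791 Y106.490
G1 X60.515 Y126.212
G1 X40.174 Y140.748
G1 X29.563 Y146.816
M5
G00 X189.364 Y164.436
M4 S817
G1 X77.895 Y55.990 F1371
G1 X65.136 Y246.090
G1 X18.177 Y189.342
G1 X10.382 Y133.397
G1 X184.182 Y99.513
M5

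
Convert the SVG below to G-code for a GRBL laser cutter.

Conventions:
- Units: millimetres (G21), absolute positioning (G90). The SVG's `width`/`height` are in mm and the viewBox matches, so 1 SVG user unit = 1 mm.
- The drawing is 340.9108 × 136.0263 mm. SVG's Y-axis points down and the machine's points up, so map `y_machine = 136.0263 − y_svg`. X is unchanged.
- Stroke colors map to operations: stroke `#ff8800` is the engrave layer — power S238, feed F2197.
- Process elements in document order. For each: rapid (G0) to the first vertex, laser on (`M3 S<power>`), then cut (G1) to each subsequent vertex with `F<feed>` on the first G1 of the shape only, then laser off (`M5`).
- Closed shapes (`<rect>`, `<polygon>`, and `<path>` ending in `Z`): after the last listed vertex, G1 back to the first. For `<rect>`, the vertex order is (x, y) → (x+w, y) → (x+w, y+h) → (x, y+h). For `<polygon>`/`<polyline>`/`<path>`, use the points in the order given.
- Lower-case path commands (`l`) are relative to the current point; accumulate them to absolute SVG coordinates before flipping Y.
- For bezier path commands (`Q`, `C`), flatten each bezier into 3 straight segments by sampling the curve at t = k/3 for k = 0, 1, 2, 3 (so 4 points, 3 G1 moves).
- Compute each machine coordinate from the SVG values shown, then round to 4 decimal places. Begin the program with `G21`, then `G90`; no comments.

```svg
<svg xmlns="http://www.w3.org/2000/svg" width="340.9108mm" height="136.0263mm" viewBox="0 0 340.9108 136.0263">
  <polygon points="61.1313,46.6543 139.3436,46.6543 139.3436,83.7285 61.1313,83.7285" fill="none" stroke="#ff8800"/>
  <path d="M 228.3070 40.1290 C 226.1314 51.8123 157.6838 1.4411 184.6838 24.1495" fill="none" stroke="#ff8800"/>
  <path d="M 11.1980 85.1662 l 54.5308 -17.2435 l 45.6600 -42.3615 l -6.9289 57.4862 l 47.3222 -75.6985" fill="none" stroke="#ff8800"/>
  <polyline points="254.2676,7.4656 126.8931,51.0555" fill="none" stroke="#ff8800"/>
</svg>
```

viewBox `0 0 340.9108 136.0263` with mm width/height → 1 unit = 1 mm. Flip: y_m = 136.0263 − y_svg.

**Shape 1** — `<polygon>` rectangle, stroke `#ff8800` → engrave (S238, F2197). Machine vertices: (61.1313,89.3720) → (139.3436,89.3720) → (139.3436,52.2978) → (61.1313,52.2978) → (61.1313,89.3720). Closed: final G1 returns to the first vertex.

**Shape 2** — `<path>` cubic bezier, stroke `#ff8800` → engrave (S238, F2197). Control points (SVG): P0=(228.3070,40.1290), P1=(226.1314,51.8123), P2=(157.6838,1.4411), P3=(184.6838,24.1495); sampled at t=k/3. Machine vertices: (228.3070,95.8973) → (210.0303,99.8939) → (183.5101,115.2303) → (184.6838,111.8768). Open path.

**Shape 3** — `<path>` open polyline, stroke `#ff8800` → engrave (S238, F2197). Machine vertices: (11.1980,50.8601) → (65.7288,68.1036) → (111.3888,110.4651) → (104.4599,52.9789) → (151.7821,128.6774). Open path.

**Shape 4** — `<polyline>` line segment, stroke `#ff8800` → engrave (S238, F2197). Machine vertices: (254.2676,128.5607) → (126.8931,84.9708). Open path.

G21
G90
G0 X61.1313 Y89.3720
M3 S238
G1 X139.3436 Y89.3720 F2197
G1 X139.3436 Y52.2978
G1 X61.1313 Y52.2978
G1 X61.1313 Y89.3720
M5
G0 X228.3070 Y95.8973
M3 S238
G1 X210.0303 Y99.8939 F2197
G1 X183.5101 Y115.2303
G1 X184.6838 Y111.8768
M5
G0 X11.1980 Y50.8601
M3 S238
G1 X65.7288 Y68.1036 F2197
G1 X111.3888 Y110.4651
G1 X104.4599 Y52.9789
G1 X151.7821 Y128.6774
M5
G0 X254.2676 Y128.5607
M3 S238
G1 X126.8931 Y84.9708 F2197
M5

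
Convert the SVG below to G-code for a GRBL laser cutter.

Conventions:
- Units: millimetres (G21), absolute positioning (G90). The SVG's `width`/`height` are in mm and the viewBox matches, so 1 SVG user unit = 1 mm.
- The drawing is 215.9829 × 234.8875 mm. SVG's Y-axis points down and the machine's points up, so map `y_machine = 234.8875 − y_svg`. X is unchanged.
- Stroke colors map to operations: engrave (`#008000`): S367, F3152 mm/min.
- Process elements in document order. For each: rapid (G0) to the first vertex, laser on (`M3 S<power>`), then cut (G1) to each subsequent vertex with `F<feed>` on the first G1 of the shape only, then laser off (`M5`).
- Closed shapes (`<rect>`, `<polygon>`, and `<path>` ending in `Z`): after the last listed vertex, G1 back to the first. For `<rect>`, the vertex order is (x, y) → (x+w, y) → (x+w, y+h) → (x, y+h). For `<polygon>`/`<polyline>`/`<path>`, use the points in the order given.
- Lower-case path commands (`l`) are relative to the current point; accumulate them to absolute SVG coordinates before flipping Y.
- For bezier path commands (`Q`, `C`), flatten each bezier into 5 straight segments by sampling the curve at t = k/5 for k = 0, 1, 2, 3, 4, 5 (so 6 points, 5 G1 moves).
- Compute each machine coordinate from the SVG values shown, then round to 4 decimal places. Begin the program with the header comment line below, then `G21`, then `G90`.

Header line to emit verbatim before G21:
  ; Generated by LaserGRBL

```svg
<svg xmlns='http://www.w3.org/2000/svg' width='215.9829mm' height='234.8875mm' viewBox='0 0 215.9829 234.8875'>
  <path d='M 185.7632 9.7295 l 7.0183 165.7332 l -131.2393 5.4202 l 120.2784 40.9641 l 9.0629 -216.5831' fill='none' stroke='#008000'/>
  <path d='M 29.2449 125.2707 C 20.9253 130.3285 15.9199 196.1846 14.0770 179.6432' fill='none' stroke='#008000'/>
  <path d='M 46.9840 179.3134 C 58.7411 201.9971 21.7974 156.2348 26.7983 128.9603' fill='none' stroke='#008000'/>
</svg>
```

; Generated by LaserGRBL
G21
G90
G0 X185.7632 Y225.1580
M3 S367
G1 X192.7815 Y59.4248 F3152
G1 X61.5422 Y54.0046
G1 X181.8206 Y13.0405
G1 X190.8835 Y229.6236
M5
G0 X29.2449 Y109.6168
M3 S367
G1 X24.6496 Y100.4319 F3152
G1 X20.8425 Y83.5288
G1 X17.8162 Y65.7809
G1 X15.5635 Y54.0616
G1 X14.0770 Y55.2443
M5
G0 X46.9840 Y55.5741
M3 S367
G1 X48.9193 Y49.4819 F3152
G1 X43.5174 Y55.6440
G1 X35.1293 Y69.8874
G1 X28.1059 Y88.0394
G1 X26.7983 Y105.9272
M5

Since the viewBox matches the mm dimensions, user units are millimetres directly. The only transform is the Y-flip y_m = 234.8875 − y_svg.

Shape 1 is a open polyline drawn with `<path>`. Its stroke #008000 means engrave at S367, F3152. After flipping Y the toolpath is (185.7632,225.1580) → (192.7815,59.4248) → (61.5422,54.0046) → (181.8206,13.0405) → (190.8835,229.6236).

Shape 2 is a cubic bezier drawn with `<path>`. Its stroke #008000 means engrave at S367, F3152. After flipping Y the toolpath is (29.2449,109.6168) → (24.6496,100.4319) → (20.8425,83.5288) → (17.8162,65.7809) → (15.5635,54.0616) → (14.0770,55.2443).

Shape 3 is a cubic bezier drawn with `<path>`. Its stroke #008000 means engrave at S367, F3152. After flipping Y the toolpath is (46.9840,55.5741) → (48.9193,49.4819) → (43.5174,55.6440) → (35.1293,69.8874) → (28.1059,88.0394) → (26.7983,105.9272).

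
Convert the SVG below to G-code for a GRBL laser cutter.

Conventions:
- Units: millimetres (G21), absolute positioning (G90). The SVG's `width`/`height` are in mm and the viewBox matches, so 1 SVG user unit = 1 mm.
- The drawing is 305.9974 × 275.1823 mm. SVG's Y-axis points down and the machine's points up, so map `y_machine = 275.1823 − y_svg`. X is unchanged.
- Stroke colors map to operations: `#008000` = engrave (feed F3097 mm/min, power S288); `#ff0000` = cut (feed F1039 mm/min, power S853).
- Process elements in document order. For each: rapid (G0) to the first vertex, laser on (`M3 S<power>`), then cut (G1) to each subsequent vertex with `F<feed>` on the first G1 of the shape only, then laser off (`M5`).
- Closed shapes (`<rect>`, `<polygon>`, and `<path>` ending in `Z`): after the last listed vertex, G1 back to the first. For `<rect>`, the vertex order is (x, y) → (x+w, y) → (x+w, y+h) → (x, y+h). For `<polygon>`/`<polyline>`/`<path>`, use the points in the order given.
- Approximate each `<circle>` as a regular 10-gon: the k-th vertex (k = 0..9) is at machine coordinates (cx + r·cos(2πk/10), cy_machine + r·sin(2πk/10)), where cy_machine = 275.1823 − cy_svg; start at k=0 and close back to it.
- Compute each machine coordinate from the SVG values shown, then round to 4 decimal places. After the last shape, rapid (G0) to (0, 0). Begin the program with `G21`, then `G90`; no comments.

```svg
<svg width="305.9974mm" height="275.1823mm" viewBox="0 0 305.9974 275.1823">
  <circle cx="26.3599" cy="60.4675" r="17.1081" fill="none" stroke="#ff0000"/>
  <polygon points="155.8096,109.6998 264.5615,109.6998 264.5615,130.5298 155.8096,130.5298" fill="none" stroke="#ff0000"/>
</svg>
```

G21
G90
G0 X43.4680 Y214.7148
M3 S853
G1 X40.2006 Y224.7707 F1039
G1 X31.6466 Y230.9856
G1 X21.0732 Y230.9856
G1 X12.5192 Y224.7707
G1 X9.2518 Y214.7148
G1 X12.5192 Y204.6589
G1 X21.0732 Y198.4440
G1 X31.6466 Y198.4440
G1 X40.2006 Y204.6589
G1 X43.4680 Y214.7148
M5
G0 X155.8096 Y165.4825
M3 S853
G1 X264.5615 Y165.4825 F1039
G1 X264.5615 Y144.6525
G1 X155.8096 Y144.6525
G1 X155.8096 Y165.4825
M5
G0 X0.0000 Y0.0000

1 u = 1 mm; y_m = 275.1823 − y.

[1] `<circle>` circle, #ff0000→cut S853 F1039: (43.4680,214.7148) → (40.2006,224.7707) → (31.6466,230.9856) → (21.0732,230.9856) → (12.5192,224.7707) → (9.2518,214.7148) → (12.5192,204.6589) → (21.0732,198.4440) → (31.6466,198.4440) → (40.2006,204.6589) → (43.4680,214.7148) (closed)

[2] `<polygon>` rectangle, #ff0000→cut S853 F1039: (155.8096,165.4825) → (264.5615,165.4825) → (264.5615,144.6525) → (155.8096,144.6525) → (155.8096,165.4825) (closed)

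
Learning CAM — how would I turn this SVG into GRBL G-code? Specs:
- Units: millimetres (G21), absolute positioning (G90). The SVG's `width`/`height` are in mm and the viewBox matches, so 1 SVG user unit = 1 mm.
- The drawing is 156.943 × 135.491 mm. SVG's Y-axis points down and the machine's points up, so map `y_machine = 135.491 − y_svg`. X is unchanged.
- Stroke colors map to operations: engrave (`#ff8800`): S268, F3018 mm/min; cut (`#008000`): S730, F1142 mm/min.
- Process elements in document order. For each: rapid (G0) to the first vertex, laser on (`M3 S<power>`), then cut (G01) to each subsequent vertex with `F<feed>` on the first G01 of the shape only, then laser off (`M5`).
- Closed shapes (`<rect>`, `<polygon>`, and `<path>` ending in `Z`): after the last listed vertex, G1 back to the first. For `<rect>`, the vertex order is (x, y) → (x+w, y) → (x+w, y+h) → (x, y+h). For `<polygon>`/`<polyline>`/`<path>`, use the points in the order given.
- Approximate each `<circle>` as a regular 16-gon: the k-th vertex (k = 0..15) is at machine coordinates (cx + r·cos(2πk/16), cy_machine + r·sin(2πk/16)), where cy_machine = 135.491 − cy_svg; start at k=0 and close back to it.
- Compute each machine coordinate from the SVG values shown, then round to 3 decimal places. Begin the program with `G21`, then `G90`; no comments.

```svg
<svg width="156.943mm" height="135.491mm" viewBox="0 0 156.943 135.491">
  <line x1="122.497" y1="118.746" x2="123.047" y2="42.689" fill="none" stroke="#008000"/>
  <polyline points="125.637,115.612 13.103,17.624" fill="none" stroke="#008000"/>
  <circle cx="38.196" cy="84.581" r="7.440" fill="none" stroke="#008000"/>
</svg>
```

1 u = 1 mm; y_m = 135.491 − y.

[1] `<line>` line segment, #008000→cut S730 F1142: (122.497,16.745) → (123.047,92.802)

[2] `<polyline>` line segment, #008000→cut S730 F1142: (125.637,19.879) → (13.103,117.867)

[3] `<circle>` circle, #008000→cut S730 F1142: (45.636,50.910) → (45.070,53.757) → (43.457,56.171) → (41.043,57.784) → (38.196,58.350) → (35.349,57.784) → (32.935,56.171) → (31.322,53.757) → (30.756,50.910) → (31.322,48.063) → (32.935,45.649) → (35.349,44.036) → (38.196,43.470) → (41.043,44.036) → (43.457,45.649) → (45.070,48.063) → (45.636,50.910) (closed)

G21
G90
G0 X122.497 Y16.745
M3 S730
G01 X123.047 Y92.802 F1142
M5
G0 X125.637 Y19.879
M3 S730
G01 X13.103 Y117.867 F1142
M5
G0 X45.636 Y50.910
M3 S730
G01 X45.070 Y53.757 F1142
G01 X43.457 Y56.171
G01 X41.043 Y57.784
G01 X38.196 Y58.350
G01 X35.349 Y57.784
G01 X32.935 Y56.171
G01 X31.322 Y53.757
G01 X30.756 Y50.910
G01 X31.322 Y48.063
G01 X32.935 Y45.649
G01 X35.349 Y44.036
G01 X38.196 Y43.470
G01 X41.043 Y44.036
G01 X43.457 Y45.649
G01 X45.070 Y48.063
G01 X45.636 Y50.910
M5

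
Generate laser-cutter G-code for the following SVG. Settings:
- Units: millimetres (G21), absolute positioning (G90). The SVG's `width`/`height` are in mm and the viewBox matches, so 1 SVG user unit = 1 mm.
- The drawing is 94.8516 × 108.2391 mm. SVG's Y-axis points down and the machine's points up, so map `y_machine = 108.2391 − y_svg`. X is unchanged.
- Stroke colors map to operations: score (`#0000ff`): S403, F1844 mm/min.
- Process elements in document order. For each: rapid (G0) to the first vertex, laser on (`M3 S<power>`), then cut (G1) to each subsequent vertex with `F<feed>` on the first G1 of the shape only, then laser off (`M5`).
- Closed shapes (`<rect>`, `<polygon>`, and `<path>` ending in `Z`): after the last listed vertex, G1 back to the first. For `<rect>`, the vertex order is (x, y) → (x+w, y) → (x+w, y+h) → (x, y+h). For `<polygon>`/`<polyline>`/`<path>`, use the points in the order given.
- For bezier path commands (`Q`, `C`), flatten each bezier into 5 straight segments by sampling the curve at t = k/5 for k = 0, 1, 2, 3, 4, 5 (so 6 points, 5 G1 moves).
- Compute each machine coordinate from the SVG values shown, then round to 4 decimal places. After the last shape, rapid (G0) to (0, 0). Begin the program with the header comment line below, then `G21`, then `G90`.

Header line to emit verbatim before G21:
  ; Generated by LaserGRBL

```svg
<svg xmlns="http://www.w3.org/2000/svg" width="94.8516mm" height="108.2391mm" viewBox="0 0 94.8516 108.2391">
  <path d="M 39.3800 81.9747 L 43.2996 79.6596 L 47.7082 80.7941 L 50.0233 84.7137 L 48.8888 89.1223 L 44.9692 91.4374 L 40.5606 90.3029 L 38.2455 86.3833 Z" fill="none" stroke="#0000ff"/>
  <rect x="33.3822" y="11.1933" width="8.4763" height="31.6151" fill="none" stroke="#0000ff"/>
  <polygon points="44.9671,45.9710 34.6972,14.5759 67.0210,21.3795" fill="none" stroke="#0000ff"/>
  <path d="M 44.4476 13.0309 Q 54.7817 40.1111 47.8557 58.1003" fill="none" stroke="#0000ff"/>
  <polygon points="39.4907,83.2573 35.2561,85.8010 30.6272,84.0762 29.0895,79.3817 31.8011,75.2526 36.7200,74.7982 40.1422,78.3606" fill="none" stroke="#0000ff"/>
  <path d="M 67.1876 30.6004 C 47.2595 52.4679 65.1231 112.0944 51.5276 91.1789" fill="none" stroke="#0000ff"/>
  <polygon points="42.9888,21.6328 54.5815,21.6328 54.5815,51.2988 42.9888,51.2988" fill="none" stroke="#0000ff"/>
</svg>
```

; Generated by LaserGRBL
G21
G90
G0 X39.3800 Y26.2644
M3 S403
G1 X43.2996 Y28.5795 F1844
G1 X47.7082 Y27.4450
G1 X50.0233 Y23.5254
G1 X48.8888 Y19.1168
G1 X44.9692 Y16.8017
G1 X40.5606 Y17.9362
G1 X38.2455 Y21.8558
G1 X39.3800 Y26.2644
M5
G0 X33.3822 Y97.0458
M3 S403
G1 X41.8585 Y97.0458 F1844
G1 X41.8585 Y65.4307
G1 X33.3822 Y65.4307
G1 X33.3822 Y97.0458
M5
G0 X44.9671 Y62.2681
M3 S403
G1 X34.6972 Y93.6632 F1844
G1 X67.0210 Y86.8596
G1 X44.9671 Y62.2681
M5
G0 X44.4476 Y95.2082
M3 S403
G1 X47.8908 Y84.7398 F1844
G1 X49.9533 Y74.9986
G1 X50.6349 Y65.9847
G1 X49.9357 Y57.6981
G1 X47.8557 Y50.1388
M5
G0 X39.4907 Y24.9818
M3 S403
G1 X35.2561 Y22.4381 F1844
G1 X30.6272 Y24.1629
G1 X29.0895 Y28.8574
G1 X31.8011 Y32.9865
G1 X36.7200 Y33.4409
G1 X40.1422 Y29.8785
G1 X39.4907 Y24.9818
M5
G0 X67.1876 Y77.6387
M3 S403
G1 X59.2117 Y60.9335 F1844
G1 X56.9818 Y40.8446
G1 X57.1739 Y23.0505
G1 X56.4638 Y13.2295
G1 X51.5276 Y17.0602
M5
G0 X42.9888 Y86.6063
M3 S403
G1 X54.5815 Y86.6063 F1844
G1 X54.5815 Y56.9403
G1 X42.9888 Y56.9403
G1 X42.9888 Y86.6063
M5
G0 X0.0000 Y0.0000

viewBox `0 0 94.8516 108.2391` with mm width/height → 1 unit = 1 mm. Flip: y_m = 108.2391 − y_svg.

**Shape 1** — `<path>` regular polygon, stroke `#0000ff` → score (S403, F1844). Machine vertices: (39.3800,26.2644) → (43.2996,28.5795) → (47.7082,27.4450) → (50.0233,23.5254) → (48.8888,19.1168) → (44.9692,16.8017) → (40.5606,17.9362) → (38.2455,21.8558) → (39.3800,26.2644). Closed: final G1 returns to the first vertex.

**Shape 2** — `<rect>` rectangle, stroke `#0000ff` → score (S403, F1844). Machine vertices: (33.3822,97.0458) → (41.8585,97.0458) → (41.8585,65.4307) → (33.3822,65.4307) → (33.3822,97.0458). Closed: final G1 returns to the first vertex.

**Shape 3** — `<polygon>` regular polygon, stroke `#0000ff` → score (S403, F1844). Machine vertices: (44.9671,62.2681) → (34.6972,93.6632) → (67.0210,86.8596) → (44.9671,62.2681). Closed: final G1 returns to the first vertex.

**Shape 4** — `<path>` quadratic bezier, stroke `#0000ff` → score (S403, F1844). Control points (SVG): P0=(44.4476,13.0309), P1=(54.7817,40.1111), P2=(47.8557,58.1003); sampled at t=k/5. Machine vertices: (44.4476,95.2082) → (47.8908,84.7398) → (49.9533,74.9986) → (50.6349,65.9847) → (49.9357,57.6981) → (47.8557,50.1388). Open path.

**Shape 5** — `<polygon>` regular polygon, stroke `#0000ff` → score (S403, F1844). Machine vertices: (39.4907,24.9818) → (35.2561,22.4381) → (30.6272,24.1629) → (29.0895,28.8574) → (31.8011,32.9865) → (36.7200,33.4409) → (40.1422,29.8785) → (39.4907,24.9818). Closed: final G1 returns to the first vertex.

**Shape 6** — `<path>` cubic bezier, stroke `#0000ff` → score (S403, F1844). Control points (SVG): P0=(67.1876,30.6004), P1=(47.2595,52.4679), P2=(65.1231,112.0944), P3=(51.5276,91.1789); sampled at t=k/5. Machine vertices: (67.1876,77.6387) → (59.2117,60.9335) → (56.9818,40.8446) → (57.1739,23.0505) → (56.4638,13.2295) → (51.5276,17.0602). Open path.

**Shape 7** — `<polygon>` rectangle, stroke `#0000ff` → score (S403, F1844). Machine vertices: (42.9888,86.6063) → (54.5815,86.6063) → (54.5815,56.9403) → (42.9888,56.9403) → (42.9888,86.6063). Closed: final G1 returns to the first vertex.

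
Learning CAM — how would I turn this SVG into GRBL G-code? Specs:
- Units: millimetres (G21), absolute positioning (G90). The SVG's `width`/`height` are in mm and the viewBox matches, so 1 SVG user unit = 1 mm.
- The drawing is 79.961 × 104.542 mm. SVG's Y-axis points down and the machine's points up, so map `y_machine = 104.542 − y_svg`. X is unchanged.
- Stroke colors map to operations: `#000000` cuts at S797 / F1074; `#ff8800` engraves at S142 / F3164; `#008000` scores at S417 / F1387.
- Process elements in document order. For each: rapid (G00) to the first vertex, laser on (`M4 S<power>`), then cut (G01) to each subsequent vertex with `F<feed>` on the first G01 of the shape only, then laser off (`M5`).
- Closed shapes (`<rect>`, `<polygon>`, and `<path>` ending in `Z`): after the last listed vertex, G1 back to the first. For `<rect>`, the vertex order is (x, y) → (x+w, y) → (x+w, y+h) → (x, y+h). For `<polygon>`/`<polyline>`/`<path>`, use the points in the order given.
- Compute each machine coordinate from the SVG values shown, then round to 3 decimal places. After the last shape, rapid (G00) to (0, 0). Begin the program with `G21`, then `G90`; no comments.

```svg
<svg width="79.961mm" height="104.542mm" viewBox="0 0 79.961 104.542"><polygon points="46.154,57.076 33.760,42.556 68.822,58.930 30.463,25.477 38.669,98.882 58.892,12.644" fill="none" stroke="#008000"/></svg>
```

G21
G90
G00 X46.154 Y47.466
M4 S417
G01 X33.760 Y61.986 F1387
G01 X68.822 Y45.612
G01 X30.463 Y79.065
G01 X38.669 Y5.660
G01 X58.892 Y91.898
G01 X46.154 Y47.466
M5
G00 X0.000 Y0.000

1 u = 1 mm; y_m = 104.542 − y.

[1] `<polygon>` closed polygon, #008000→score S417 F1387: (46.154,47.466) → (33.760,61.986) → (68.822,45.612) → (30.463,79.065) → (38.669,5.660) → (58.892,91.898) → (46.154,47.466) (closed)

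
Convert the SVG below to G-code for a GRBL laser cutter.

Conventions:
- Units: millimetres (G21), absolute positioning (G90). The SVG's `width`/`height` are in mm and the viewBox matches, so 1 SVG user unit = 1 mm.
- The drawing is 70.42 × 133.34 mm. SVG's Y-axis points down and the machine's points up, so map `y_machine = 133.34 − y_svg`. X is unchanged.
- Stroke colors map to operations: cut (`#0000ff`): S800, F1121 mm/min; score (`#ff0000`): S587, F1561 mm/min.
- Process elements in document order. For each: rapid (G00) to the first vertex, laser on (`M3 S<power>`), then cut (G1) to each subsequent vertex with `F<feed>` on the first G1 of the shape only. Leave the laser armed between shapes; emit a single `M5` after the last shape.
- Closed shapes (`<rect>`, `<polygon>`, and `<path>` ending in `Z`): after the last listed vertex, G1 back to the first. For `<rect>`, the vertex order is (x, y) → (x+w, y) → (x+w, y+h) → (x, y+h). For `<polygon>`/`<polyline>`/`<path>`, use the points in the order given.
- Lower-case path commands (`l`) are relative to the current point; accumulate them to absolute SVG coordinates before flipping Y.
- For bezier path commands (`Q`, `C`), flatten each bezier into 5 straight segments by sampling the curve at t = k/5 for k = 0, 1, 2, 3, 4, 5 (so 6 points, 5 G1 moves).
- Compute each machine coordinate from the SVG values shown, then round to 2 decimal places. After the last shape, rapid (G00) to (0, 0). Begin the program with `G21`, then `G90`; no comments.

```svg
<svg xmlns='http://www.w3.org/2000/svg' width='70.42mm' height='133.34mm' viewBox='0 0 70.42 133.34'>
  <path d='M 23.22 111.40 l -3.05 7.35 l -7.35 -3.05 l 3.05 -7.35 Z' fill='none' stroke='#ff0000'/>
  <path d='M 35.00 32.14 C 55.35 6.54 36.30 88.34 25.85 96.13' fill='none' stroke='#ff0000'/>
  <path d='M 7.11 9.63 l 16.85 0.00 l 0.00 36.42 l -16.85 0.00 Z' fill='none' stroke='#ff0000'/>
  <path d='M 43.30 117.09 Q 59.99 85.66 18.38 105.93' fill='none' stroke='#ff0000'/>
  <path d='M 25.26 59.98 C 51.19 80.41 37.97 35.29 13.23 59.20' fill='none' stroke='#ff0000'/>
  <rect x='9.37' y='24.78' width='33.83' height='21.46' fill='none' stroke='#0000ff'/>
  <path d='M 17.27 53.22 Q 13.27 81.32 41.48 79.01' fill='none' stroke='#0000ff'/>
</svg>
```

G21
G90
G00 X23.22 Y21.94
M3 S587
G1 X20.17 Y14.59 F1561
G1 X12.82 Y17.64
G1 X15.87 Y24.99
G1 X23.22 Y21.94
G00 X35.00 Y101.20
M3 S587
G1 X42.87 Y105.12 F1561
G1 X43.58 Y91.98
G1 X39.45 Y70.47
G1 X32.77 Y49.31
G1 X25.85 Y37.21
G00 X7.11 Y123.71
M3 S587
G1 X23.96 Y123.71 F1561
G1 X23.96 Y87.29
G1 X7.11 Y87.29
G1 X7.11 Y123.71
G00 X43.30 Y16.25
M3 S587
G1 X47.64 Y26.75 F1561
G1 X47.32 Y33.12
G1 X42.34 Y35.35
G1 X32.69 Y33.45
G1 X18.38 Y27.41
G00 X25.26 Y73.36
M3 S587
G1 X36.34 Y67.89 F1561
G1 X39.35 Y71.69
G1 X35.62 Y78.31
G1 X26.47 Y81.28
G1 X13.23 Y74.14
G00 X9.37 Y108.56
M3 S800
G1 X43.20 Y108.56 F1121
G1 X43.20 Y87.10
G1 X9.37 Y87.10
G1 X9.37 Y108.56
G00 X17.27 Y80.12
M3 S800
G1 X16.96 Y70.10 F1121
G1 X19.22 Y62.51
G1 X24.07 Y57.35
G1 X31.48 Y54.62
G1 X41.48 Y54.33
M5
G00 X0.00 Y0.00

Since the viewBox matches the mm dimensions, user units are millimetres directly. The only transform is the Y-flip y_m = 133.34 − y_svg.

Shape 1 is a regular polygon drawn with `<path>`. Its stroke #ff0000 means score at S587, F1561. After flipping Y the toolpath is (23.22,21.94) → (20.17,14.59) → (12.82,17.64) → (15.87,24.99) → (23.22,21.94), returning to the start.

Shape 2 is a cubic bezier drawn with `<path>`. Its stroke #ff0000 means score at S587, F1561. After flipping Y the toolpath is (35.00,101.20) → (42.87,105.12) → (43.58,91.98) → (39.45,70.47) → (32.77,49.31) → (25.85,37.21).

Shape 3 is a rectangle drawn with `<path>`. Its stroke #ff0000 means score at S587, F1561. After flipping Y the toolpath is (7.11,123.71) → (23.96,123.71) → (23.96,87.29) → (7.11,87.29) → (7.11,123.71), returning to the start.

Shape 4 is a quadratic bezier drawn with `<path>`. Its stroke #ff0000 means score at S587, F1561. After flipping Y the toolpath is (43.30,16.25) → (47.64,26.75) → (47.32,33.12) → (42.34,35.35) → (32.69,33.45) → (18.38,27.41).

Shape 5 is a cubic bezier drawn with `<path>`. Its stroke #ff0000 means score at S587, F1561. After flipping Y the toolpath is (25.26,73.36) → (36.34,67.89) → (39.35,71.69) → (35.62,78.31) → (26.47,81.28) → (13.23,74.14).

Shape 6 is a rectangle drawn with `<rect>`. Its stroke #0000ff means cut at S800, F1121. After flipping Y the toolpath is (9.37,108.56) → (43.20,108.56) → (43.20,87.10) → (9.37,87.10) → (9.37,108.56), returning to the start.

Shape 7 is a quadratic bezier drawn with `<path>`. Its stroke #0000ff means cut at S800, F1121. After flipping Y the toolpath is (17.27,80.12) → (16.96,70.10) → (19.22,62.51) → (24.07,57.35) → (31.48,54.62) → (41.48,54.33).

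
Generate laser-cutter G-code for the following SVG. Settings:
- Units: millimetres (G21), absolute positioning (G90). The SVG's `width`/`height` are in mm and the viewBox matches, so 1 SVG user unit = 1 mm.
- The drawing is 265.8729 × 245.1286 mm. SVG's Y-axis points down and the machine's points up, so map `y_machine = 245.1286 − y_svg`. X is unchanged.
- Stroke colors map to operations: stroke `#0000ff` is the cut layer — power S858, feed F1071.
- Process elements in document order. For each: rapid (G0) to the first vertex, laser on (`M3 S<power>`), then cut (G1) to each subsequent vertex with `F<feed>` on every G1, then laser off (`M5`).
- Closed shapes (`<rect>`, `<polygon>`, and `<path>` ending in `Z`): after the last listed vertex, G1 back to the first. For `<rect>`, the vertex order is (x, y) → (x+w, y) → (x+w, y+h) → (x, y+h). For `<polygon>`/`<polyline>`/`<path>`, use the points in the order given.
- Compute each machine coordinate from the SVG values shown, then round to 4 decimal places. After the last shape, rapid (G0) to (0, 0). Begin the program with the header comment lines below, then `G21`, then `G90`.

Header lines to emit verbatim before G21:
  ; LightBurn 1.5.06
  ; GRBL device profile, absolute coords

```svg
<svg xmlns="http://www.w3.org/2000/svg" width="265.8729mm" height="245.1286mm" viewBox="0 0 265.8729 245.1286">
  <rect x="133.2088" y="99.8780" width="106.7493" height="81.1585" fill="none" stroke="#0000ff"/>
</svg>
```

; LightBurn 1.5.06
; GRBL device profile, absolute coords
G21
G90
G0 X133.2088 Y145.2506
M3 S858
G1 X239.9581 Y145.2506 F1071
G1 X239.9581 Y64.0921 F1071
G1 X133.2088 Y64.0921 F1071
G1 X133.2088 Y145.2506 F1071
M5
G0 X0.0000 Y0.0000

viewBox `0 0 265.8729 245.1286` with mm width/height → 1 unit = 1 mm. Flip: y_m = 245.1286 − y_svg.

**Shape 1** — `<rect>` rectangle, stroke `#0000ff` → cut (S858, F1071). Machine vertices: (133.2088,145.2506) → (239.9581,145.2506) → (239.9581,64.0921) → (133.2088,64.0921) → (133.2088,145.2506). Closed: final G1 returns to the first vertex.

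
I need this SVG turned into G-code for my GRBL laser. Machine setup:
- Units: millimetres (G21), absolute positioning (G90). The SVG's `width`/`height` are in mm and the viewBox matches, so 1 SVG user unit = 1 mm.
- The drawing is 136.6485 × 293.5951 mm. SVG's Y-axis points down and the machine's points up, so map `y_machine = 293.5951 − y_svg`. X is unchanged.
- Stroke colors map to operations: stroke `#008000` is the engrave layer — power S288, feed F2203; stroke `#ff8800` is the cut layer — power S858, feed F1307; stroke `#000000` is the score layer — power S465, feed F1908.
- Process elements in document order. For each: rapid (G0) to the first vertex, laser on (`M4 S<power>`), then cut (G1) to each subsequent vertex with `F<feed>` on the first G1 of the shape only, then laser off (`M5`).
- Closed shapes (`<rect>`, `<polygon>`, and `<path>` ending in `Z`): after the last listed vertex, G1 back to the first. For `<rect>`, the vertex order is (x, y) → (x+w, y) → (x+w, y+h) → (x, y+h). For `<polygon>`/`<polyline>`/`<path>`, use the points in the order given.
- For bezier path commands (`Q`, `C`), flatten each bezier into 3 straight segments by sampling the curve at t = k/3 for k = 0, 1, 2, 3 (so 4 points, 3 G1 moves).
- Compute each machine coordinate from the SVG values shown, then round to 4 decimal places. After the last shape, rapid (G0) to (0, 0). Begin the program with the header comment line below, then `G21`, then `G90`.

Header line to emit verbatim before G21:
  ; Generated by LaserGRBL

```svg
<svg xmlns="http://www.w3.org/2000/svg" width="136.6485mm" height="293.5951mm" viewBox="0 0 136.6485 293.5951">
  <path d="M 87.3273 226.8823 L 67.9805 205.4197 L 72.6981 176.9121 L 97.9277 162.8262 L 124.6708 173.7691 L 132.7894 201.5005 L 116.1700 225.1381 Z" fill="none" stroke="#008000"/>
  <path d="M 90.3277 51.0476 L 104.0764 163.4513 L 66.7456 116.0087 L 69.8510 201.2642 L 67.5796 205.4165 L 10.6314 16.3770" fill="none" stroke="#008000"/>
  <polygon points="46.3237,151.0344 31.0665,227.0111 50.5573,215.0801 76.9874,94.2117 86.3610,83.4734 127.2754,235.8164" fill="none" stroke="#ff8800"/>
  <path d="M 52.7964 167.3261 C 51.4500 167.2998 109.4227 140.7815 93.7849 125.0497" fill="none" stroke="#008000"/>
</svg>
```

Since the viewBox matches the mm dimensions, user units are millimetres directly. The only transform is the Y-flip y_m = 293.5951 − y_svg.

Shape 1 is a regular polygon drawn with `<path>`. Its stroke #008000 means engrave at S288, F2203. After flipping Y the toolpath is (87.3273,66.7128) → (67.9805,88.1754) → (72.6981,116.6830) → (97.9277,130.7689) → (124.6708,119.8260) → (132.7894,92.0946) → (116.1700,68.4570) → (87.3273,66.7128), returning to the start.

Shape 2 is a open polyline drawn with `<path>`. Its stroke #008000 means engrave at S288, F2203. After flipping Y the toolpath is (90.3277,242.5475) → (104.0764,130.1438) → (66.7456,177.5864) → (69.8510,92.3309) → (67.5796,88.1786) → (10.6314,277.2181).

Shape 3 is a closed polygon drawn with `<polygon>`. Its stroke #ff8800 means cut at S858, F1307. After flipping Y the toolpath is (46.3237,142.5607) → (31.0665,66.5840) → (50.5573,78.5150) → (76.9874,199.3834) → (86.3610,210.1217) → (127.2754,57.7787) → (46.3237,142.5607), returning to the start.

Shape 4 is a cubic bezier drawn with `<path>`. Its stroke #008000 means engrave at S288, F2203. After flipping Y the toolpath is (52.7964,126.2690) → (66.2997,133.7453) → (89.8092,150.5988) → (93.7849,168.5454).

; Generated by LaserGRBL
G21
G90
G0 X87.3273 Y66.7128
M4 S288
G1 X67.9805 Y88.1754 F2203
G1 X72.6981 Y116.6830
G1 X97.9277 Y130.7689
G1 X124.6708 Y119.8260
G1 X132.7894 Y92.0946
G1 X116.1700 Y68.4570
G1 X87.3273 Y66.7128
M5
G0 X90.3277 Y242.5475
M4 S288
G1 X104.0764 Y130.1438 F2203
G1 X66.7456 Y177.5864
G1 X69.8510 Y92.3309
G1 X67.5796 Y88.1786
G1 X10.6314 Y277.2181
M5
G0 X46.3237 Y142.5607
M4 S858
G1 X31.0665 Y66.5840 F1307
G1 X50.5573 Y78.5150
G1 X76.9874 Y199.3834
G1 X86.3610 Y210.1217
G1 X127.2754 Y57.7787
G1 X46.3237 Y142.5607
M5
G0 X52.7964 Y126.2690
M4 S288
G1 X66.2997 Y133.7453 F2203
G1 X89.8092 Y150.5988
G1 X93.7849 Y168.5454
M5
G0 X0.0000 Y0.0000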